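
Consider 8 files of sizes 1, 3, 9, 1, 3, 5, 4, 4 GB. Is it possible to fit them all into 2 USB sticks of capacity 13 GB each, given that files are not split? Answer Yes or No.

No

Total = 30 GB; ⌈30/13⌉ = 3.
At least 3 USB sticks are required, but only 2 are allowed.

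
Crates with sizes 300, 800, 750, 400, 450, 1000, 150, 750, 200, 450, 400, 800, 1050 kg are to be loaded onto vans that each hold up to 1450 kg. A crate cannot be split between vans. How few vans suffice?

6

Total = 1050 + 1000 + 800 + 800 + 750 + 750 + 450 + 450 + 400 + 400 + 300 + 200 + 150 = 7500 kg.
Lower bound: ⌈7500/1450⌉ = 6 vans.
A packing using 6 vans:
  van 1: 1050 + 400 = 1450
  van 2: 1000 + 450 = 1450
  van 3: 800 + 450 + 200 = 1450
  van 4: 800 + 400 + 150 = 1350
  van 5: 750 + 300 = 1050
  van 6: 750 = 750
This matches the lower bound, so 6 is optimal.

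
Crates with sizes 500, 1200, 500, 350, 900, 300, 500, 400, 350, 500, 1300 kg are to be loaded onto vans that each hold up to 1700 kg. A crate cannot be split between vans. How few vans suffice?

4

Total = 1300 + 1200 + 900 + 500 + 500 + 500 + 500 + 400 + 350 + 350 + 300 = 6800 kg.
Lower bound: ⌈6800/1700⌉ = 4 vans.
A packing using 4 vans:
  van 1: 1300 + 400 = 1700
  van 2: 1200 + 500 = 1700
  van 3: 900 + 500 + 300 = 1700
  van 4: 500 + 500 + 350 + 350 = 1700
This matches the lower bound, so 4 is optimal.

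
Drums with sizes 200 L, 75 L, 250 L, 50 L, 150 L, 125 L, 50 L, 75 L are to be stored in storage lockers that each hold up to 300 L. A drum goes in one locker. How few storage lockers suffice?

4

Total = 250 + 200 + 150 + 125 + 75 + 75 + 50 + 50 = 975 L.
Lower bound: ⌈975/300⌉ = 4 storage lockers.
A packing using 4 storage lockers:
  locker 1: 250 + 50 = 300
  locker 2: 200 + 75 = 275
  locker 3: 150 + 125 = 275
  locker 4: 75 + 50 = 125
This matches the lower bound, so 4 is optimal.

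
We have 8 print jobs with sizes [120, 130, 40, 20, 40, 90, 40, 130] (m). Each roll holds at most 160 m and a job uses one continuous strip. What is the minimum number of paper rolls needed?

Total = 130 + 130 + 120 + 90 + 40 + 40 + 40 + 20 = 610 m.
Lower bound: ⌈610/160⌉ = 4 paper rolls.
A packing using 5 paper rolls:
  roll 1: 130 + 20 = 150
  roll 2: 130 = 130
  roll 3: 120 + 40 = 160
  roll 4: 90 + 40 = 130
  roll 5: 40 = 40
No arrangement into 4 paper rolls stays within capacity, so 5 is optimal.

5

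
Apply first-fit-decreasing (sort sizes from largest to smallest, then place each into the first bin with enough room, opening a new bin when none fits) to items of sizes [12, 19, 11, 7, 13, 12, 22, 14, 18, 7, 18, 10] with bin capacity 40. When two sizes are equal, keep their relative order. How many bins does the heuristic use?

Sorted descending: 22, 19, 18, 18, 14, 13, 12, 12, 11, 10, 7, 7.
  22 → bin 1 (new)  [load 22/40]
  19 → bin 2 (new)  [load 19/40]
  18 → bin 1  [load 40/40]
  18 → bin 2  [load 37/40]
  14 → bin 3 (new)  [load 14/40]
  13 → bin 3  [load 27/40]
  12 → bin 3  [load 39/40]
  12 → bin 4 (new)  [load 12/40]
  11 → bin 4  [load 23/40]
  10 → bin 4  [load 33/40]
  7 → bin 4  [load 40/40]
  7 → bin 5 (new)  [load 7/40]
5 bins opened.

5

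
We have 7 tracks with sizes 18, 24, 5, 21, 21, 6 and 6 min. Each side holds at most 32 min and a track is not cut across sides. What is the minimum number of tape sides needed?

4

Total = 24 + 21 + 21 + 18 + 6 + 6 + 5 = 101 min.
Lower bound: ⌈101/32⌉ = 4 tape sides.
A packing using 4 tape sides:
  side 1: 24 + 6 = 30
  side 2: 21 + 6 + 5 = 32
  side 3: 21 = 21
  side 4: 18 = 18
This matches the lower bound, so 4 is optimal.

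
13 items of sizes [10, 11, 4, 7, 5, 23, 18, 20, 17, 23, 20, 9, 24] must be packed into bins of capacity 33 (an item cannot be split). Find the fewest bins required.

Total = 24 + 23 + 23 + 20 + 20 + 18 + 17 + 11 + 10 + 9 + 7 + 5 + 4 = 191.
Lower bound: ⌈191/33⌉ = 6 bins.
Also, 7 items each exceed 33/2, and no two of those can share a bin, so at least 7 bins are needed.
A packing using 7 bins:
  bin 1: 24 + 9 = 33
  bin 2: 23 + 10 = 33
  bin 3: 23 + 7 = 30
  bin 4: 20 + 11 = 31
  bin 5: 20 + 5 + 4 = 29
  bin 6: 18 = 18
  bin 7: 17 = 17
This matches the lower bound, so 7 is optimal.

7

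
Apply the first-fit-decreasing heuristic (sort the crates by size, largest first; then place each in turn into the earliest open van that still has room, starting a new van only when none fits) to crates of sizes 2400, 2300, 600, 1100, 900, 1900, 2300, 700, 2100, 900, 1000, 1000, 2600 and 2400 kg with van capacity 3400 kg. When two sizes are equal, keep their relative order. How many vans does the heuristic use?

7

Sorted descending: 2600, 2400, 2400, 2300, 2300, 2100, 1900, 1100, 1000, 1000, 900, 900, 700, 600.
  2600 → van 1 (new)  [load 2600/3400]
  2400 → van 2 (new)  [load 2400/3400]
  2400 → van 3 (new)  [load 2400/3400]
  2300 → van 4 (new)  [load 2300/3400]
  2300 → van 5 (new)  [load 2300/3400]
  2100 → van 6 (new)  [load 2100/3400]
  1900 → van 7 (new)  [load 1900/3400]
  1100 → van 4  [load 3400/3400]
  1000 → van 2  [load 3400/3400]
  1000 → van 3  [load 3400/3400]
  900 → van 5  [load 3200/3400]
  900 → van 6  [load 3000/3400]
  700 → van 1  [load 3300/3400]
  600 → van 7  [load 2500/3400]
7 vans opened.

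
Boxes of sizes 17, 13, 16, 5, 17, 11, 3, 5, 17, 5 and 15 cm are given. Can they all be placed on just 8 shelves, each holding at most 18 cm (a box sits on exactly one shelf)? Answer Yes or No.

A valid assignment using 8 shelves:
  shelf 1: 17 = 17
  shelf 2: 17 = 17
  shelf 3: 17 = 17
  shelf 4: 16 = 16
  shelf 5: 15 + 3 = 18
  shelf 6: 13 + 5 = 18
  shelf 7: 11 + 5 = 16
  shelf 8: 5 = 5
Every load is within 18 cm, so 8 shelves suffice.

Yes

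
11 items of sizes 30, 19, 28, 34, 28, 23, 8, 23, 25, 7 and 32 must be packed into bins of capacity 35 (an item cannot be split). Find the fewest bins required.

Total = 34 + 32 + 30 + 28 + 28 + 25 + 23 + 23 + 19 + 8 + 7 = 257.
Lower bound: ⌈257/35⌉ = 8 bins.
Also, 9 items each exceed 35/2, and no two of those can share a bin, so at least 9 bins are needed.
A packing using 9 bins:
  bin 1: 34 = 34
  bin 2: 32 = 32
  bin 3: 30 = 30
  bin 4: 28 + 7 = 35
  bin 5: 28 = 28
  bin 6: 25 + 8 = 33
  bin 7: 23 = 23
  bin 8: 23 = 23
  bin 9: 19 = 19
This matches the lower bound, so 9 is optimal.

9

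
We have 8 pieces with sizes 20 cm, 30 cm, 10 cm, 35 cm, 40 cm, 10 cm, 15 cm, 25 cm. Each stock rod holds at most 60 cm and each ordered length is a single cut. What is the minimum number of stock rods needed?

Total = 40 + 35 + 30 + 25 + 20 + 15 + 10 + 10 = 185 cm.
Lower bound: ⌈185/60⌉ = 4 stock rods.
A packing using 4 stock rods:
  stock rod 1: 40 + 20 = 60
  stock rod 2: 35 + 25 = 60
  stock rod 3: 30 + 15 + 10 = 55
  stock rod 4: 10 = 10
This matches the lower bound, so 4 is optimal.

4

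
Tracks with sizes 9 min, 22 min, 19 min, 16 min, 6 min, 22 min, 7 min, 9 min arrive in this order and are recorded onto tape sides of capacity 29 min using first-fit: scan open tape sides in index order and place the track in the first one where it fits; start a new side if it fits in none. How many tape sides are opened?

  9 → side 1 (new)  [load 9/29]
  22 → side 2 (new)  [load 22/29]
  19 → side 1  [load 28/29]
  16 → side 3 (new)  [load 16/29]
  6 → side 2  [load 28/29]
  22 → side 4 (new)  [load 22/29]
  7 → side 3  [load 23/29]
  9 → side 5 (new)  [load 9/29]
5 tape sides opened.

5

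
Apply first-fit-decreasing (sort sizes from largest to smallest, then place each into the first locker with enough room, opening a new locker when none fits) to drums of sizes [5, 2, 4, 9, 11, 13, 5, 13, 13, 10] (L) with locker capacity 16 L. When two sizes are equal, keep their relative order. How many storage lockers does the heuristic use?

Sorted descending: 13, 13, 13, 11, 10, 9, 5, 5, 4, 2.
  13 → locker 1 (new)  [load 13/16]
  13 → locker 2 (new)  [load 13/16]
  13 → locker 3 (new)  [load 13/16]
  11 → locker 4 (new)  [load 11/16]
  10 → locker 5 (new)  [load 10/16]
  9 → locker 6 (new)  [load 9/16]
  5 → locker 4  [load 16/16]
  5 → locker 5  [load 15/16]
  4 → locker 6  [load 13/16]
  2 → locker 1  [load 15/16]
6 storage lockers opened.

6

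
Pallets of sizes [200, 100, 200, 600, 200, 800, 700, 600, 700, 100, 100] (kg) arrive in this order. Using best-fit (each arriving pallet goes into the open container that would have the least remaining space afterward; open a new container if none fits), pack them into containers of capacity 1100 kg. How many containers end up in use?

  200 → container 1 (new)  [load 200/1100]
  100 → container 1  [load 300/1100]
  200 → container 1  [load 500/1100]
  600 → container 1  [load 1100/1100]
  200 → container 2 (new)  [load 200/1100]
  800 → container 2  [load 1000/1100]
  700 → container 3 (new)  [load 700/1100]
  600 → container 4 (new)  [load 600/1100]
  700 → container 5 (new)  [load 700/1100]
  100 → container 2  [load 1100/1100]
  100 → container 3  [load 800/1100]
5 containers opened.

5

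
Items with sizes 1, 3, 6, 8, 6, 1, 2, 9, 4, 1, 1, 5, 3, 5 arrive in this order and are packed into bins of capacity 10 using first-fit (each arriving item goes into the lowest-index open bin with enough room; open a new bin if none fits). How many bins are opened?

  1 → bin 1 (new)  [load 1/10]
  3 → bin 1  [load 4/10]
  6 → bin 1  [load 10/10]
  8 → bin 2 (new)  [load 8/10]
  6 → bin 3 (new)  [load 6/10]
  1 → bin 2  [load 9/10]
  2 → bin 3  [load 8/10]
  9 → bin 4 (new)  [load 9/10]
  4 → bin 5 (new)  [load 4/10]
  1 → bin 2  [load 10/10]
  1 → bin 3  [load 9/10]
  5 → bin 5  [load 9/10]
  3 → bin 6 (new)  [load 3/10]
  5 → bin 6  [load 8/10]
6 bins opened.

6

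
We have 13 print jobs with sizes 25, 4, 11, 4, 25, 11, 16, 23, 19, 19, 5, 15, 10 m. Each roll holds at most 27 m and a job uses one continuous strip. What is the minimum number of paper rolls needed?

Total = 25 + 25 + 23 + 19 + 19 + 16 + 15 + 11 + 11 + 10 + 5 + 4 + 4 = 187 m.
Lower bound: ⌈187/27⌉ = 7 paper rolls.
A packing using 8 paper rolls:
  roll 1: 25 = 25
  roll 2: 25 = 25
  roll 3: 23 + 4 = 27
  roll 4: 19 + 5 = 24
  roll 5: 19 + 4 = 23
  roll 6: 16 + 11 = 27
  roll 7: 15 + 11 = 26
  roll 8: 10 = 10
No arrangement into 7 paper rolls stays within capacity, so 8 is optimal.

8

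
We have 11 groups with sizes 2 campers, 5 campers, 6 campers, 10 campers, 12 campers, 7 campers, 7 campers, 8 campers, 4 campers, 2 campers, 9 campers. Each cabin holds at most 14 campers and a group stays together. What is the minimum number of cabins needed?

6

Total = 12 + 10 + 9 + 8 + 7 + 7 + 6 + 5 + 4 + 2 + 2 = 72 campers.
Lower bound: ⌈72/14⌉ = 6 cabins.
A packing using 6 cabins:
  cabin 1: 12 + 2 = 14
  cabin 2: 10 + 4 = 14
  cabin 3: 9 + 5 = 14
  cabin 4: 8 + 6 = 14
  cabin 5: 7 + 7 = 14
  cabin 6: 2 = 2
This matches the lower bound, so 6 is optimal.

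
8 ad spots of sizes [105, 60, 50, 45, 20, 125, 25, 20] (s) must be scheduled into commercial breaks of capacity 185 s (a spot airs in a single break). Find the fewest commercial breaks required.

3

Total = 125 + 105 + 60 + 50 + 45 + 25 + 20 + 20 = 450 s.
Lower bound: ⌈450/185⌉ = 3 commercial breaks.
A packing using 3 commercial breaks:
  break 1: 125 + 60 = 185
  break 2: 105 + 50 + 25 = 180
  break 3: 45 + 20 + 20 = 85
This matches the lower bound, so 3 is optimal.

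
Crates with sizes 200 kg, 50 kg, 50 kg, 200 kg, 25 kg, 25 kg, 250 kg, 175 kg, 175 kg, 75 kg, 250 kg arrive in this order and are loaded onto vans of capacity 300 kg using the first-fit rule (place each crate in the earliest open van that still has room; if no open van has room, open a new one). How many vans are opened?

  200 → van 1 (new)  [load 200/300]
  50 → van 1  [load 250/300]
  50 → van 1  [load 300/300]
  200 → van 2 (new)  [load 200/300]
  25 → van 2  [load 225/300]
  25 → van 2  [load 250/300]
  250 → van 3 (new)  [load 250/300]
  175 → van 4 (new)  [load 175/300]
  175 → van 5 (new)  [load 175/300]
  75 → van 4  [load 250/300]
  250 → van 6 (new)  [load 250/300]
6 vans opened.

6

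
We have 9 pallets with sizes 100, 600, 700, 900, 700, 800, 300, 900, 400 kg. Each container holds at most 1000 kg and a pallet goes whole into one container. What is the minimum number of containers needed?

6

Total = 900 + 900 + 800 + 700 + 700 + 600 + 400 + 300 + 100 = 5400 kg.
Lower bound: ⌈5400/1000⌉ = 6 containers.
A packing using 6 containers:
  container 1: 900 + 100 = 1000
  container 2: 900 = 900
  container 3: 800 = 800
  container 4: 700 + 300 = 1000
  container 5: 700 = 700
  container 6: 600 + 400 = 1000
This matches the lower bound, so 6 is optimal.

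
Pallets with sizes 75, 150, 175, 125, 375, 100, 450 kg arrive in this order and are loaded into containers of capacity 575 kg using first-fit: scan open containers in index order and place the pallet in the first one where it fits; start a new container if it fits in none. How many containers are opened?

  75 → container 1 (new)  [load 75/575]
  150 → container 1  [load 225/575]
  175 → container 1  [load 400/575]
  125 → container 1  [load 525/575]
  375 → container 2 (new)  [load 375/575]
  100 → container 2  [load 475/575]
  450 → container 3 (new)  [load 450/575]
3 containers opened.

3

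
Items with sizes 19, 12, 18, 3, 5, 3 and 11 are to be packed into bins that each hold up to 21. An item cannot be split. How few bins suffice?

Total = 19 + 18 + 12 + 11 + 5 + 3 + 3 = 71.
Lower bound: ⌈71/21⌉ = 4 bins.
A packing using 4 bins:
  bin 1: 19 = 19
  bin 2: 18 + 3 = 21
  bin 3: 12 + 5 + 3 = 20
  bin 4: 11 = 11
This matches the lower bound, so 4 is optimal.

4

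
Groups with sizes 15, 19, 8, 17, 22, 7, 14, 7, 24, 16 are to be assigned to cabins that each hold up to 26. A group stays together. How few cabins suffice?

7

Total = 24 + 22 + 19 + 17 + 16 + 15 + 14 + 8 + 7 + 7 = 149.
Lower bound: ⌈149/26⌉ = 6 cabins.
Also, 7 groups each exceed 13, and no two of those can share a cabin, so at least 7 cabins are needed.
A packing using 7 cabins:
  cabin 1: 24 = 24
  cabin 2: 22 = 22
  cabin 3: 19 + 7 = 26
  cabin 4: 17 + 8 = 25
  cabin 5: 16 + 7 = 23
  cabin 6: 15 = 15
  cabin 7: 14 = 14
This matches the lower bound, so 7 is optimal.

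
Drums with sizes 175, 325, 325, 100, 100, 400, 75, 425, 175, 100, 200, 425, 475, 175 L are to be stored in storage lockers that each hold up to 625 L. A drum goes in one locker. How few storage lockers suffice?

6

Total = 475 + 425 + 425 + 400 + 325 + 325 + 200 + 175 + 175 + 175 + 100 + 100 + 100 + 75 = 3475 L.
Lower bound: ⌈3475/625⌉ = 6 storage lockers.
A packing using 6 storage lockers:
  locker 1: 475 + 100 = 575
  locker 2: 425 + 200 = 625
  locker 3: 425 + 175 = 600
  locker 4: 400 + 175 = 575
  locker 5: 325 + 175 + 100 = 600
  locker 6: 325 + 100 + 75 = 500
This matches the lower bound, so 6 is optimal.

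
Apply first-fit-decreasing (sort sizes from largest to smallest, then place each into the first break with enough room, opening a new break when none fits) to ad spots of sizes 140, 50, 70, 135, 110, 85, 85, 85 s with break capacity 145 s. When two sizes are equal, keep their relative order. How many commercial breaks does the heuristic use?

7

Sorted descending: 140, 135, 110, 85, 85, 85, 70, 50.
  140 → break 1 (new)  [load 140/145]
  135 → break 2 (new)  [load 135/145]
  110 → break 3 (new)  [load 110/145]
  85 → break 4 (new)  [load 85/145]
  85 → break 5 (new)  [load 85/145]
  85 → break 6 (new)  [load 85/145]
  70 → break 7 (new)  [load 70/145]
  50 → break 4  [load 135/145]
7 commercial breaks opened.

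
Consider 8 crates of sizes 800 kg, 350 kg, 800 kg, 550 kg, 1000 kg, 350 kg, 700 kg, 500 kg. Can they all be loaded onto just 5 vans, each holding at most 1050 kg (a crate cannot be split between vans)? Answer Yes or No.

Total = 5050 kg; ⌈5050/1050⌉ = 5.
The bound of 5 does not rule out 5, but exhaustive search shows no assignment into 5 vans of capacity 1050 kg exists — the minimum is 6.

No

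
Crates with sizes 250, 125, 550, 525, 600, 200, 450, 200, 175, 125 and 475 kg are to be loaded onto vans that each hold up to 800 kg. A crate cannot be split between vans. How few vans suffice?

Total = 600 + 550 + 525 + 475 + 450 + 250 + 200 + 200 + 175 + 125 + 125 = 3675 kg.
Lower bound: ⌈3675/800⌉ = 5 vans.
A packing using 5 vans:
  van 1: 600 + 200 = 800
  van 2: 550 + 250 = 800
  van 3: 525 + 200 = 725
  van 4: 475 + 175 + 125 = 775
  van 5: 450 + 125 = 575
This matches the lower bound, so 5 is optimal.

5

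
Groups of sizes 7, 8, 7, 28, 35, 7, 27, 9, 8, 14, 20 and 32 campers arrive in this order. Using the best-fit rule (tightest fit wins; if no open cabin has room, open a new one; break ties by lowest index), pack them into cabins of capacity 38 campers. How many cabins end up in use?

  7 → cabin 1 (new)  [load 7/38]
  8 → cabin 1  [load 15/38]
  7 → cabin 1  [load 22/38]
  28 → cabin 2 (new)  [load 28/38]
  35 → cabin 3 (new)  [load 35/38]
  7 → cabin 2  [load 35/38]
  27 → cabin 4 (new)  [load 27/38]
  9 → cabin 4  [load 36/38]
  8 → cabin 1  [load 30/38]
  14 → cabin 5 (new)  [load 14/38]
  20 → cabin 5  [load 34/38]
  32 → cabin 6 (new)  [load 32/38]
6 cabins opened.

6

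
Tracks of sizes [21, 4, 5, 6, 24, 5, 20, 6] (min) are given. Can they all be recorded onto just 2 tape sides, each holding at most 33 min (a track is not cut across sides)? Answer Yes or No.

No

Total = 91 min; ⌈91/33⌉ = 3.
At least 3 tape sides are required, but only 2 are allowed.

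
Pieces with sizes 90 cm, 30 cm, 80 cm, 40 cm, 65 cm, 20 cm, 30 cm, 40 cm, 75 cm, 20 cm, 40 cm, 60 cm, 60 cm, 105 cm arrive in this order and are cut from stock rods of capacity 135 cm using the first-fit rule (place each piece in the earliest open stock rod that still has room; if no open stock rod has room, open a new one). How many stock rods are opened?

7

  90 → stock rod 1 (new)  [load 90/135]
  30 → stock rod 1  [load 120/135]
  80 → stock rod 2 (new)  [load 80/135]
  40 → stock rod 2  [load 120/135]
  65 → stock rod 3 (new)  [load 65/135]
  20 → stock rod 3  [load 85/135]
  30 → stock rod 3  [load 115/135]
  40 → stock rod 4 (new)  [load 40/135]
  75 → stock rod 4  [load 115/135]
  20 → stock rod 3  [load 135/135]
  40 → stock rod 5 (new)  [load 40/135]
  60 → stock rod 5  [load 100/135]
  60 → stock rod 6 (new)  [load 60/135]
  105 → stock rod 7 (new)  [load 105/135]
7 stock rods opened.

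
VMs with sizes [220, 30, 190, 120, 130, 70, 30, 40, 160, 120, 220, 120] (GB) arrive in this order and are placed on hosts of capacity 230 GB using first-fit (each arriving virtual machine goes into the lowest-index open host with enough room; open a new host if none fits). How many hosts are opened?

  220 → host 1 (new)  [load 220/230]
  30 → host 2 (new)  [load 30/230]
  190 → host 2  [load 220/230]
  120 → host 3 (new)  [load 120/230]
  130 → host 4 (new)  [load 130/230]
  70 → host 3  [load 190/230]
  30 → host 3  [load 220/230]
  40 → host 4  [load 170/230]
  160 → host 5 (new)  [load 160/230]
  120 → host 6 (new)  [load 120/230]
  220 → host 7 (new)  [load 220/230]
  120 → host 8 (new)  [load 120/230]
8 hosts opened.

8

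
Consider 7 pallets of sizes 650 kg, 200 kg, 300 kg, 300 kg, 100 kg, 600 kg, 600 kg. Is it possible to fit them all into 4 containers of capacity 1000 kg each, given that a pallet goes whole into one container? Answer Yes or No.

A valid assignment using 3 containers:
  container 1: 650 + 300 = 950
  container 2: 600 + 300 + 100 = 1000
  container 3: 600 + 200 = 800
That uses only 3 ≤ 4, so 4 containers are enough.

Yes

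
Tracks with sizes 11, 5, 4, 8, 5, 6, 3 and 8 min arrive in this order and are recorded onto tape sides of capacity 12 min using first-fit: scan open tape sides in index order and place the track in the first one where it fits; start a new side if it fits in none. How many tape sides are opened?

  11 → side 1 (new)  [load 11/12]
  5 → side 2 (new)  [load 5/12]
  4 → side 2  [load 9/12]
  8 → side 3 (new)  [load 8/12]
  5 → side 4 (new)  [load 5/12]
  6 → side 4  [load 11/12]
  3 → side 2  [load 12/12]
  8 → side 5 (new)  [load 8/12]
5 tape sides opened.

5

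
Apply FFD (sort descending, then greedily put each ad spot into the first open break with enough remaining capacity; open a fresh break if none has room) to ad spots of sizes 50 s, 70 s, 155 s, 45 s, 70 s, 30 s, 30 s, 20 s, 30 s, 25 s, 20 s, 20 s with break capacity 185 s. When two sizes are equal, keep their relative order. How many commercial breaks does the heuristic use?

4

Sorted descending: 155, 70, 70, 50, 45, 30, 30, 30, 25, 20, 20, 20.
  155 → break 1 (new)  [load 155/185]
  70 → break 2 (new)  [load 70/185]
  70 → break 2  [load 140/185]
  50 → break 3 (new)  [load 50/185]
  45 → break 2  [load 185/185]
  30 → break 1  [load 185/185]
  30 → break 3  [load 80/185]
  30 → break 3  [load 110/185]
  25 → break 3  [load 135/185]
  20 → break 3  [load 155/185]
  20 → break 3  [load 175/185]
  20 → break 4 (new)  [load 20/185]
4 commercial breaks opened.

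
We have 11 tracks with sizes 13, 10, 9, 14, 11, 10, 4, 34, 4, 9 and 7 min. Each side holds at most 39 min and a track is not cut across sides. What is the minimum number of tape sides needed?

Total = 34 + 14 + 13 + 11 + 10 + 10 + 9 + 9 + 7 + 4 + 4 = 125 min.
Lower bound: ⌈125/39⌉ = 4 tape sides.
A packing using 4 tape sides:
  side 1: 34 + 4 = 38
  side 2: 14 + 13 + 11 = 38
  side 3: 10 + 10 + 9 + 9 = 38
  side 4: 7 + 4 = 11
This matches the lower bound, so 4 is optimal.

4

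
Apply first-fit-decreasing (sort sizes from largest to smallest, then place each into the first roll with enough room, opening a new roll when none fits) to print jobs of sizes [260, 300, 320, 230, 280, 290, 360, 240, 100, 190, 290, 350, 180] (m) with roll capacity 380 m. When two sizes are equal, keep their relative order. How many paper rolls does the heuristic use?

Sorted descending: 360, 350, 320, 300, 290, 290, 280, 260, 240, 230, 190, 180, 100.
  360 → roll 1 (new)  [load 360/380]
  350 → roll 2 (new)  [load 350/380]
  320 → roll 3 (new)  [load 320/380]
  300 → roll 4 (new)  [load 300/380]
  290 → roll 5 (new)  [load 290/380]
  290 → roll 6 (new)  [load 290/380]
  280 → roll 7 (new)  [load 280/380]
  260 → roll 8 (new)  [load 260/380]
  240 → roll 9 (new)  [load 240/380]
  230 → roll 10 (new)  [load 230/380]
  190 → roll 11 (new)  [load 190/380]
  180 → roll 11  [load 370/380]
  100 → roll 7  [load 380/380]
11 paper rolls opened.

11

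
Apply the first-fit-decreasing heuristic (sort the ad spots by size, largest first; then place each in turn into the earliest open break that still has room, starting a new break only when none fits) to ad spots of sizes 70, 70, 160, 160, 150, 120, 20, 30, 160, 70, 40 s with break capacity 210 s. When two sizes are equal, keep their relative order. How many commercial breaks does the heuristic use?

Sorted descending: 160, 160, 160, 150, 120, 70, 70, 70, 40, 30, 20.
  160 → break 1 (new)  [load 160/210]
  160 → break 2 (new)  [load 160/210]
  160 → break 3 (new)  [load 160/210]
  150 → break 4 (new)  [load 150/210]
  120 → break 5 (new)  [load 120/210]
  70 → break 5  [load 190/210]
  70 → break 6 (new)  [load 70/210]
  70 → break 6  [load 140/210]
  40 → break 1  [load 200/210]
  30 → break 2  [load 190/210]
  20 → break 2  [load 210/210]
6 commercial breaks opened.

6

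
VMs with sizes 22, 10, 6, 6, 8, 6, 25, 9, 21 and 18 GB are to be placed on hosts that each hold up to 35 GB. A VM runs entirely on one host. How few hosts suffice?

4

Total = 25 + 22 + 21 + 18 + 10 + 9 + 8 + 6 + 6 + 6 = 131 GB.
Lower bound: ⌈131/35⌉ = 4 hosts.
A packing using 4 hosts:
  host 1: 25 + 10 = 35
  host 2: 22 + 9 = 31
  host 3: 21 + 8 + 6 = 35
  host 4: 18 + 6 + 6 = 30
This matches the lower bound, so 4 is optimal.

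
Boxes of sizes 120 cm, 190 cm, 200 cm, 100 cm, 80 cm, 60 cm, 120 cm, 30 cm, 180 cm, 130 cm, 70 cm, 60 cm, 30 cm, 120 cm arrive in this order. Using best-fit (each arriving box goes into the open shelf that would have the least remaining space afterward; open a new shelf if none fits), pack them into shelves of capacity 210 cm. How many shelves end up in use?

8

  120 → shelf 1 (new)  [load 120/210]
  190 → shelf 2 (new)  [load 190/210]
  200 → shelf 3 (new)  [load 200/210]
  100 → shelf 4 (new)  [load 100/210]
  80 → shelf 1  [load 200/210]
  60 → shelf 4  [load 160/210]
  120 → shelf 5 (new)  [load 120/210]
  30 → shelf 4  [load 190/210]
  180 → shelf 6 (new)  [load 180/210]
  130 → shelf 7 (new)  [load 130/210]
  70 → shelf 7  [load 200/210]
  60 → shelf 5  [load 180/210]
  30 → shelf 5  [load 210/210]
  120 → shelf 8 (new)  [load 120/210]
8 shelves opened.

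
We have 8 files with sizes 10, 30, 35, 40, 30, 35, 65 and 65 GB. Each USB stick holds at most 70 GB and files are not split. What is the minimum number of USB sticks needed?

5

Total = 65 + 65 + 40 + 35 + 35 + 30 + 30 + 10 = 310 GB.
Lower bound: ⌈310/70⌉ = 5 USB sticks.
A packing using 5 USB sticks:
  USB stick 1: 65 = 65
  USB stick 2: 65 = 65
  USB stick 3: 40 + 30 = 70
  USB stick 4: 35 + 35 = 70
  USB stick 5: 30 + 10 = 40
This matches the lower bound, so 5 is optimal.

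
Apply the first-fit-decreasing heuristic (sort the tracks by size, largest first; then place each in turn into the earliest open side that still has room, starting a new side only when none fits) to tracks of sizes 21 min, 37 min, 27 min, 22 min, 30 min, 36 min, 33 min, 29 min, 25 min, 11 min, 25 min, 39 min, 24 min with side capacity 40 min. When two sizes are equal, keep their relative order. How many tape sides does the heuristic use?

Sorted descending: 39, 37, 36, 33, 30, 29, 27, 25, 25, 24, 22, 21, 11.
  39 → side 1 (new)  [load 39/40]
  37 → side 2 (new)  [load 37/40]
  36 → side 3 (new)  [load 36/40]
  33 → side 4 (new)  [load 33/40]
  30 → side 5 (new)  [load 30/40]
  29 → side 6 (new)  [load 29/40]
  27 → side 7 (new)  [load 27/40]
  25 → side 8 (new)  [load 25/40]
  25 → side 9 (new)  [load 25/40]
  24 → side 10 (new)  [load 24/40]
  22 → side 11 (new)  [load 22/40]
  21 → side 12 (new)  [load 21/40]
  11 → side 6  [load 40/40]
12 tape sides opened.

12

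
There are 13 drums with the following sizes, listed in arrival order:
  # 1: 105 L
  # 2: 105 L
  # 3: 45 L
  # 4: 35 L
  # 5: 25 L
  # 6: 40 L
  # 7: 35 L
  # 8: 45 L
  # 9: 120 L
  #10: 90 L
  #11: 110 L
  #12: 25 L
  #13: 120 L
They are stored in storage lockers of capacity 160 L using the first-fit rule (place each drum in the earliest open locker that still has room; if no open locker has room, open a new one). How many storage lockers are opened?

  105 → locker 1 (new)  [load 105/160]
  105 → locker 2 (new)  [load 105/160]
  45 → locker 1  [load 150/160]
  35 → locker 2  [load 140/160]
  25 → locker 3 (new)  [load 25/160]
  40 → locker 3  [load 65/160]
  35 → locker 3  [load 100/160]
  45 → locker 3  [load 145/160]
  120 → locker 4 (new)  [load 120/160]
  90 → locker 5 (new)  [load 90/160]
  110 → locker 6 (new)  [load 110/160]
  25 → locker 4  [load 145/160]
  120 → locker 7 (new)  [load 120/160]
7 storage lockers opened.

7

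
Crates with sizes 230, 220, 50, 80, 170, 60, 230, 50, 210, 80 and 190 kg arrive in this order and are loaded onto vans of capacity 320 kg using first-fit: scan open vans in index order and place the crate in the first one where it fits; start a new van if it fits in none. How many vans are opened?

6

  230 → van 1 (new)  [load 230/320]
  220 → van 2 (new)  [load 220/320]
  50 → van 1  [load 280/320]
  80 → van 2  [load 300/320]
  170 → van 3 (new)  [load 170/320]
  60 → van 3  [load 230/320]
  230 → van 4 (new)  [load 230/320]
  50 → van 3  [load 280/320]
  210 → van 5 (new)  [load 210/320]
  80 → van 4  [load 310/320]
  190 → van 6 (new)  [load 190/320]
6 vans opened.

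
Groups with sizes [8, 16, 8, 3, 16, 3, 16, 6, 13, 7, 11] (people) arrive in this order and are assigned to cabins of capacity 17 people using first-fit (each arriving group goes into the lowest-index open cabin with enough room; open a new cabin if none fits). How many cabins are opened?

8

  8 → cabin 1 (new)  [load 8/17]
  16 → cabin 2 (new)  [load 16/17]
  8 → cabin 1  [load 16/17]
  3 → cabin 3 (new)  [load 3/17]
  16 → cabin 4 (new)  [load 16/17]
  3 → cabin 3  [load 6/17]
  16 → cabin 5 (new)  [load 16/17]
  6 → cabin 3  [load 12/17]
  13 → cabin 6 (new)  [load 13/17]
  7 → cabin 7 (new)  [load 7/17]
  11 → cabin 8 (new)  [load 11/17]
8 cabins opened.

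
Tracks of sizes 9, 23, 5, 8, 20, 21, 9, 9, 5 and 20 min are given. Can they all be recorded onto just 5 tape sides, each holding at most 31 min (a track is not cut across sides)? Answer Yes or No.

Yes

A valid assignment using 5 tape sides:
  side 1: 23 + 8 = 31
  side 2: 21 + 9 = 30
  side 3: 20 + 9 = 29
  side 4: 20 + 9 = 29
  side 5: 5 + 5 = 10
Every load is within 31 min, so 5 tape sides suffice.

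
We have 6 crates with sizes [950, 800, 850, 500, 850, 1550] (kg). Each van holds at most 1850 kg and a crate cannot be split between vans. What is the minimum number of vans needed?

Total = 1550 + 950 + 850 + 850 + 800 + 500 = 5500 kg.
Lower bound: ⌈5500/1850⌉ = 3 vans.
A packing using 4 vans:
  van 1: 1550 = 1550
  van 2: 950 + 850 = 1800
  van 3: 850 + 800 = 1650
  van 4: 500 = 500
No arrangement into 3 vans stays within capacity, so 4 is optimal.

4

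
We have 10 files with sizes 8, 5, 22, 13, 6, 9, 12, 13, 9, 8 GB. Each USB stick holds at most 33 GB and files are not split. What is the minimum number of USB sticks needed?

Total = 22 + 13 + 13 + 12 + 9 + 9 + 8 + 8 + 6 + 5 = 105 GB.
Lower bound: ⌈105/33⌉ = 4 USB sticks.
A packing using 4 USB sticks:
  USB stick 1: 22 + 9 = 31
  USB stick 2: 13 + 13 + 6 = 32
  USB stick 3: 12 + 9 + 8 = 29
  USB stick 4: 8 + 5 = 13
This matches the lower bound, so 4 is optimal.

4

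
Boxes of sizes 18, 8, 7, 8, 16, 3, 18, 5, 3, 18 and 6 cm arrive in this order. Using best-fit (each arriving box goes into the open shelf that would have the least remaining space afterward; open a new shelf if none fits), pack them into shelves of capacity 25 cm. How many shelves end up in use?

  18 → shelf 1 (new)  [load 18/25]
  8 → shelf 2 (new)  [load 8/25]
  7 → shelf 1  [load 25/25]
  8 → shelf 2  [load 16/25]
  16 → shelf 3 (new)  [load 16/25]
  3 → shelf 2  [load 19/25]
  18 → shelf 4 (new)  [load 18/25]
  5 → shelf 2  [load 24/25]
  3 → shelf 4  [load 21/25]
  18 → shelf 5 (new)  [load 18/25]
  6 → shelf 5  [load 24/25]
5 shelves opened.

5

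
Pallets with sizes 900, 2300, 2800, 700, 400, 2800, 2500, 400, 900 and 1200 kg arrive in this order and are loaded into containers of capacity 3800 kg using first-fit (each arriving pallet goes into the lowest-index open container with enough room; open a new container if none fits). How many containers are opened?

5

  900 → container 1 (new)  [load 900/3800]
  2300 → container 1  [load 3200/3800]
  2800 → container 2 (new)  [load 2800/3800]
  700 → container 2  [load 3500/3800]
  400 → container 1  [load 3600/3800]
  2800 → container 3 (new)  [load 2800/3800]
  2500 → container 4 (new)  [load 2500/3800]
  400 → container 3  [load 3200/3800]
  900 → container 4  [load 3400/3800]
  1200 → container 5 (new)  [load 1200/3800]
5 containers opened.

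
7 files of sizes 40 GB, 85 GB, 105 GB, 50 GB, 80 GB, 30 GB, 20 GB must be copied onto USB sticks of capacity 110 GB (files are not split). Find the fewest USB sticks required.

4

Total = 105 + 85 + 80 + 50 + 40 + 30 + 20 = 410 GB.
Lower bound: ⌈410/110⌉ = 4 USB sticks.
A packing using 4 USB sticks:
  USB stick 1: 105 = 105
  USB stick 2: 85 + 20 = 105
  USB stick 3: 80 + 30 = 110
  USB stick 4: 50 + 40 = 90
This matches the lower bound, so 4 is optimal.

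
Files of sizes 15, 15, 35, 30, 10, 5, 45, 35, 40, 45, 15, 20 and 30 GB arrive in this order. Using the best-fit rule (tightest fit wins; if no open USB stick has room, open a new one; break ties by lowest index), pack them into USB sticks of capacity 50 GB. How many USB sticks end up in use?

  15 → USB stick 1 (new)  [load 15/50]
  15 → USB stick 1  [load 30/50]
  35 → USB stick 2 (new)  [load 35/50]
  30 → USB stick 3 (new)  [load 30/50]
  10 → USB stick 2  [load 45/50]
  5 → USB stick 2  [load 50/50]
  45 → USB stick 4 (new)  [load 45/50]
  35 → USB stick 5 (new)  [load 35/50]
  40 → USB stick 6 (new)  [load 40/50]
  45 → USB stick 7 (new)  [load 45/50]
  15 → USB stick 5  [load 50/50]
  20 → USB stick 1  [load 50/50]
  30 → USB stick 8 (new)  [load 30/50]
8 USB sticks opened.

8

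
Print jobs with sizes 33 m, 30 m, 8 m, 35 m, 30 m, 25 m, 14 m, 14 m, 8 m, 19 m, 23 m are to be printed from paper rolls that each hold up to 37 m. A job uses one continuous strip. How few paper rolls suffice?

8

Total = 35 + 33 + 30 + 30 + 25 + 23 + 19 + 14 + 14 + 8 + 8 = 239 m.
Lower bound: ⌈239/37⌉ = 7 paper rolls.
A packing using 8 paper rolls:
  roll 1: 35 = 35
  roll 2: 33 = 33
  roll 3: 30 = 30
  roll 4: 30 = 30
  roll 5: 25 + 8 = 33
  roll 6: 23 + 14 = 37
  roll 7: 19 + 14 = 33
  roll 8: 8 = 8
No arrangement into 7 paper rolls stays within capacity, so 8 is optimal.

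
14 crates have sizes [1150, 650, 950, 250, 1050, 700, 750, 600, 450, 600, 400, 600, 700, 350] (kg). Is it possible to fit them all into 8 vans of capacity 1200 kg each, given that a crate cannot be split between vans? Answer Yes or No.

No

Total = 9200 kg; ⌈9200/1200⌉ = 8.
The bound of 8 does not rule out 8, but exhaustive search shows no assignment into 8 vans of capacity 1200 kg exists — the minimum is 9.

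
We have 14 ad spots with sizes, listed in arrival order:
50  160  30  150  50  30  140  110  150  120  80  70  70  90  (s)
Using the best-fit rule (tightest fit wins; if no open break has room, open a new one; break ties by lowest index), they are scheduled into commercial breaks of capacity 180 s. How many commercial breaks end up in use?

9

  50 → break 1 (new)  [load 50/180]
  160 → break 2 (new)  [load 160/180]
  30 → break 1  [load 80/180]
  150 → break 3 (new)  [load 150/180]
  50 → break 1  [load 130/180]
  30 → break 3  [load 180/180]
  140 → break 4 (new)  [load 140/180]
  110 → break 5 (new)  [load 110/180]
  150 → break 6 (new)  [load 150/180]
  120 → break 7 (new)  [load 120/180]
  80 → break 8 (new)  [load 80/180]
  70 → break 5  [load 180/180]
  70 → break 8  [load 150/180]
  90 → break 9 (new)  [load 90/180]
9 commercial breaks opened.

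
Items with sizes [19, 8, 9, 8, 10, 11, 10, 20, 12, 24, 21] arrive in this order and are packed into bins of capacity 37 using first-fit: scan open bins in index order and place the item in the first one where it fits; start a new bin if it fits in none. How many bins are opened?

5

  19 → bin 1 (new)  [load 19/37]
  8 → bin 1  [load 27/37]
  9 → bin 1  [load 36/37]
  8 → bin 2 (new)  [load 8/37]
  10 → bin 2  [load 18/37]
  11 → bin 2  [load 29/37]
  10 → bin 3 (new)  [load 10/37]
  20 → bin 3  [load 30/37]
  12 → bin 4 (new)  [load 12/37]
  24 → bin 4  [load 36/37]
  21 → bin 5 (new)  [load 21/37]
5 bins opened.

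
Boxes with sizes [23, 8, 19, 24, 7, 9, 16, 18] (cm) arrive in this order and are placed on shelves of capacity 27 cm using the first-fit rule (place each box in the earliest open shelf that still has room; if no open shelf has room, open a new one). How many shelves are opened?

6

  23 → shelf 1 (new)  [load 23/27]
  8 → shelf 2 (new)  [load 8/27]
  19 → shelf 2  [load 27/27]
  24 → shelf 3 (new)  [load 24/27]
  7 → shelf 4 (new)  [load 7/27]
  9 → shelf 4  [load 16/27]
  16 → shelf 5 (new)  [load 16/27]
  18 → shelf 6 (new)  [load 18/27]
6 shelves opened.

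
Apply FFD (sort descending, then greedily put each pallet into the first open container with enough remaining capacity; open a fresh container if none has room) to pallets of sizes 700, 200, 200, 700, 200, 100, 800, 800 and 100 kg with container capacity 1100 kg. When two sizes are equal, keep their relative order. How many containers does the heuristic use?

4

Sorted descending: 800, 800, 700, 700, 200, 200, 200, 100, 100.
  800 → container 1 (new)  [load 800/1100]
  800 → container 2 (new)  [load 800/1100]
  700 → container 3 (new)  [load 700/1100]
  700 → container 4 (new)  [load 700/1100]
  200 → container 1  [load 1000/1100]
  200 → container 2  [load 1000/1100]
  200 → container 3  [load 900/1100]
  100 → container 1  [load 1100/1100]
  100 → container 2  [load 1100/1100]
4 containers opened.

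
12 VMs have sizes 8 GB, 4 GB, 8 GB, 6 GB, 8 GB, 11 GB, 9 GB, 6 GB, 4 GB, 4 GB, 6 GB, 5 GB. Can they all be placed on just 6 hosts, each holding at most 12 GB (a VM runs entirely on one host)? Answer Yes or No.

No

Total = 79 GB; ⌈79/12⌉ = 7.
At least 7 hosts are required, but only 6 are allowed.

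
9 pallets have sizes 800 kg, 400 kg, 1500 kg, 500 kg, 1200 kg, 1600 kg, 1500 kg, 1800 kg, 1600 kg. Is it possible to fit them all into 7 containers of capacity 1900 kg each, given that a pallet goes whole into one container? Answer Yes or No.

Yes

A valid assignment using 7 containers:
  container 1: 1800 = 1800
  container 2: 1600 = 1600
  container 3: 1600 = 1600
  container 4: 1500 + 400 = 1900
  container 5: 1500 = 1500
  container 6: 1200 + 500 = 1700
  container 7: 800 = 800
Every load is within 1900 kg, so 7 containers suffice.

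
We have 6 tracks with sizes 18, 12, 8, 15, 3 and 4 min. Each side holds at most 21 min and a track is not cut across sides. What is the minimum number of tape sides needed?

Total = 18 + 15 + 12 + 8 + 4 + 3 = 60 min.
Lower bound: ⌈60/21⌉ = 3 tape sides.
A packing using 3 tape sides:
  side 1: 18 + 3 = 21
  side 2: 15 + 4 = 19
  side 3: 12 + 8 = 20
This matches the lower bound, so 3 is optimal.

3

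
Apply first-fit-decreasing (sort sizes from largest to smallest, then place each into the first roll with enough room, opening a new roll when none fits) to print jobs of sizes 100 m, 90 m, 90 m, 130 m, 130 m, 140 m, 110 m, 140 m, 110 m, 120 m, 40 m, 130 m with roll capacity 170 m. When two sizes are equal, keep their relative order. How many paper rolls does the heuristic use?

11

Sorted descending: 140, 140, 130, 130, 130, 120, 110, 110, 100, 90, 90, 40.
  140 → roll 1 (new)  [load 140/170]
  140 → roll 2 (new)  [load 140/170]
  130 → roll 3 (new)  [load 130/170]
  130 → roll 4 (new)  [load 130/170]
  130 → roll 5 (new)  [load 130/170]
  120 → roll 6 (new)  [load 120/170]
  110 → roll 7 (new)  [load 110/170]
  110 → roll 8 (new)  [load 110/170]
  100 → roll 9 (new)  [load 100/170]
  90 → roll 10 (new)  [load 90/170]
  90 → roll 11 (new)  [load 90/170]
  40 → roll 3  [load 170/170]
11 paper rolls opened.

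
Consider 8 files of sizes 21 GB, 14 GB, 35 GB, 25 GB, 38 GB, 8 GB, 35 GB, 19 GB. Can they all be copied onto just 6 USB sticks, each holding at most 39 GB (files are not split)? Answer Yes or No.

Yes

A valid assignment using 6 USB sticks:
  USB stick 1: 38 = 38
  USB stick 2: 35 = 35
  USB stick 3: 35 = 35
  USB stick 4: 25 + 14 = 39
  USB stick 5: 21 + 8 = 29
  USB stick 6: 19 = 19
Every load is within 39 GB, so 6 USB sticks suffice.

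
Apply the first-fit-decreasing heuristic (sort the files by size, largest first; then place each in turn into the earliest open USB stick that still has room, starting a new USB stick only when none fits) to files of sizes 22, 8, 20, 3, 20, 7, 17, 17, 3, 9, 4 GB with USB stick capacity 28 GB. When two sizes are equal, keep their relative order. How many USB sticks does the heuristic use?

Sorted descending: 22, 20, 20, 17, 17, 9, 8, 7, 4, 3, 3.
  22 → USB stick 1 (new)  [load 22/28]
  20 → USB stick 2 (new)  [load 20/28]
  20 → USB stick 3 (new)  [load 20/28]
  17 → USB stick 4 (new)  [load 17/28]
  17 → USB stick 5 (new)  [load 17/28]
  9 → USB stick 4  [load 26/28]
  8 → USB stick 2  [load 28/28]
  7 → USB stick 3  [load 27/28]
  4 → USB stick 1  [load 26/28]
  3 → USB stick 5  [load 20/28]
  3 → USB stick 5  [load 23/28]
5 USB sticks opened.

5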